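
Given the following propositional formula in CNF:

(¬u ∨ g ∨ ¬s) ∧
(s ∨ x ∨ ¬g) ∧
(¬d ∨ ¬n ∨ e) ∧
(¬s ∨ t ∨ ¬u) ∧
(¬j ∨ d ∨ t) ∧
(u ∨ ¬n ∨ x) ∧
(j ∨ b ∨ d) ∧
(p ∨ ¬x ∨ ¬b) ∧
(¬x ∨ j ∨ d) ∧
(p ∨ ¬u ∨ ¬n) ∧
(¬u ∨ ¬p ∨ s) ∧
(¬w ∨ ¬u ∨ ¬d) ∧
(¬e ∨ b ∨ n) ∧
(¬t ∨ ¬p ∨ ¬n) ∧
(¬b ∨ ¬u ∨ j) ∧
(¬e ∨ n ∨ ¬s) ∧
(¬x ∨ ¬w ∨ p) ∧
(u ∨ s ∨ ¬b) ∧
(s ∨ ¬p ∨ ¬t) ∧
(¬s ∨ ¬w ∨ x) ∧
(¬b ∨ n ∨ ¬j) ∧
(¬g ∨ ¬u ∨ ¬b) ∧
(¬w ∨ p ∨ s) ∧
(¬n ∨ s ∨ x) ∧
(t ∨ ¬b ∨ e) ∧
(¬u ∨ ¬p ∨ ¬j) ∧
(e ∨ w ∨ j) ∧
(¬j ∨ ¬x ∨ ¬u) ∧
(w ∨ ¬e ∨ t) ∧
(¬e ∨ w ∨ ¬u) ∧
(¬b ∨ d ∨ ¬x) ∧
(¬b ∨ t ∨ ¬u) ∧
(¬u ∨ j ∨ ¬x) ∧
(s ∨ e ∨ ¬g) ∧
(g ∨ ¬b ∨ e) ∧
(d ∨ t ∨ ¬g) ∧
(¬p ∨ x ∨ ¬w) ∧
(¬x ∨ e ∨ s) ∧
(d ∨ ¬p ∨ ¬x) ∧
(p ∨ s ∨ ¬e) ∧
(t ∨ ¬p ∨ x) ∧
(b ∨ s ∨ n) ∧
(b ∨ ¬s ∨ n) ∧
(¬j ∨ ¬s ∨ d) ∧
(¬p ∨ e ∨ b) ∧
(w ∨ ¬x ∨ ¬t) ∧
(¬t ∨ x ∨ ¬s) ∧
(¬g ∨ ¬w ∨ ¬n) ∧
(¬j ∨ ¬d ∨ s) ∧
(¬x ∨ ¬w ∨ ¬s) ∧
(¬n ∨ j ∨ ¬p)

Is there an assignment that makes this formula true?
No

No, the formula is not satisfiable.

No assignment of truth values to the variables can make all 51 clauses true simultaneously.

The formula is UNSAT (unsatisfiable).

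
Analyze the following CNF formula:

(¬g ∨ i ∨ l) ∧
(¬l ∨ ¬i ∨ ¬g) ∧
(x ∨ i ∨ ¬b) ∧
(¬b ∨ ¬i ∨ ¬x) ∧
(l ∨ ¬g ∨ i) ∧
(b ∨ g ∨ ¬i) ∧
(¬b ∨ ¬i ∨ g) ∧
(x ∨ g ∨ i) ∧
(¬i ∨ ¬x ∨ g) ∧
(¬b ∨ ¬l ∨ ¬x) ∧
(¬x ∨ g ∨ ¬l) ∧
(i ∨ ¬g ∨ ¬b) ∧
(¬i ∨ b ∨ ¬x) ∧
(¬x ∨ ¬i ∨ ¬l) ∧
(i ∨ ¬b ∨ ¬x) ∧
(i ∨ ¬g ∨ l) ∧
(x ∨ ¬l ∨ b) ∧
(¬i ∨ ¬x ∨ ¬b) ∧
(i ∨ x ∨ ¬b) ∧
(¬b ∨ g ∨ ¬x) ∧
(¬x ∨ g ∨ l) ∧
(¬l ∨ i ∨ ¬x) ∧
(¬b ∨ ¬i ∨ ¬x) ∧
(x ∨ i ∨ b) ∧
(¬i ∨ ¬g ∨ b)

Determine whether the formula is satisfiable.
Yes

Yes, the formula is satisfiable.

One satisfying assignment is: b=True, l=False, i=True, g=True, x=False

Verification: With this assignment, all 25 clauses evaluate to true.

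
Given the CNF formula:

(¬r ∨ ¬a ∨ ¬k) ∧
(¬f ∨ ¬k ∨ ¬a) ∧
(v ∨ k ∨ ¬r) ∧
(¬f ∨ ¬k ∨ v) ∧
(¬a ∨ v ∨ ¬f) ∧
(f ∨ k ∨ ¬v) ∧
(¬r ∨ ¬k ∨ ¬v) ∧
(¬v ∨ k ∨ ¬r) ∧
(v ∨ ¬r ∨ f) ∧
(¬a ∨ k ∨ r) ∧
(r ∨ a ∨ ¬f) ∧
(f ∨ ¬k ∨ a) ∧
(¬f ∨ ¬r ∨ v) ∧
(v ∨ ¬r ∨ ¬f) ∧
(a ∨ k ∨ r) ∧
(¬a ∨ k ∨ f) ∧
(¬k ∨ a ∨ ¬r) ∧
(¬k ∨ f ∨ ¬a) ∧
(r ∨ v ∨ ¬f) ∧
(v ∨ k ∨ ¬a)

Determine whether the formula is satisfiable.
No

No, the formula is not satisfiable.

No assignment of truth values to the variables can make all 20 clauses true simultaneously.

The formula is UNSAT (unsatisfiable).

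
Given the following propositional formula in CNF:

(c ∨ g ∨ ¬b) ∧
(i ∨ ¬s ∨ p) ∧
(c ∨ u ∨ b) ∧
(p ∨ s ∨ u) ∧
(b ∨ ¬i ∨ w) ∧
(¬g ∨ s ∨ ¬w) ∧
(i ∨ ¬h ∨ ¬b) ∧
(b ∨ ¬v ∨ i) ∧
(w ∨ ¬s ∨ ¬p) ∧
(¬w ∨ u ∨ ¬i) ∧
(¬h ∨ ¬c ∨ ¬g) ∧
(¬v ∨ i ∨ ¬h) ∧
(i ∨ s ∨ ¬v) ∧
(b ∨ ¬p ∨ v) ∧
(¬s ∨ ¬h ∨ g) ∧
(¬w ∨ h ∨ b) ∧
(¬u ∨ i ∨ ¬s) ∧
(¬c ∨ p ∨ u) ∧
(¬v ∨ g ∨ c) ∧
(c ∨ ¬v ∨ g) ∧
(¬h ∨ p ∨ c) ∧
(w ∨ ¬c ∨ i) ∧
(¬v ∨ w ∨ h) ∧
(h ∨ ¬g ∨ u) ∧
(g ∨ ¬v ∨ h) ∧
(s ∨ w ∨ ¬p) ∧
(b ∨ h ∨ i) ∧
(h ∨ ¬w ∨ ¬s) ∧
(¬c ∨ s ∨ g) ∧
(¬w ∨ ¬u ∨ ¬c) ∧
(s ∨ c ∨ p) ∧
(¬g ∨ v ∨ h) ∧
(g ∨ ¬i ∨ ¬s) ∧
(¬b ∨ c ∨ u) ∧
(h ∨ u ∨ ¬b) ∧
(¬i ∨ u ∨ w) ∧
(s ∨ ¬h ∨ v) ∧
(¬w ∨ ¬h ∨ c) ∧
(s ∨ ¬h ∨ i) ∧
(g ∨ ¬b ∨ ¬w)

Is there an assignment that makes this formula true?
No

No, the formula is not satisfiable.

No assignment of truth values to the variables can make all 40 clauses true simultaneously.

The formula is UNSAT (unsatisfiable).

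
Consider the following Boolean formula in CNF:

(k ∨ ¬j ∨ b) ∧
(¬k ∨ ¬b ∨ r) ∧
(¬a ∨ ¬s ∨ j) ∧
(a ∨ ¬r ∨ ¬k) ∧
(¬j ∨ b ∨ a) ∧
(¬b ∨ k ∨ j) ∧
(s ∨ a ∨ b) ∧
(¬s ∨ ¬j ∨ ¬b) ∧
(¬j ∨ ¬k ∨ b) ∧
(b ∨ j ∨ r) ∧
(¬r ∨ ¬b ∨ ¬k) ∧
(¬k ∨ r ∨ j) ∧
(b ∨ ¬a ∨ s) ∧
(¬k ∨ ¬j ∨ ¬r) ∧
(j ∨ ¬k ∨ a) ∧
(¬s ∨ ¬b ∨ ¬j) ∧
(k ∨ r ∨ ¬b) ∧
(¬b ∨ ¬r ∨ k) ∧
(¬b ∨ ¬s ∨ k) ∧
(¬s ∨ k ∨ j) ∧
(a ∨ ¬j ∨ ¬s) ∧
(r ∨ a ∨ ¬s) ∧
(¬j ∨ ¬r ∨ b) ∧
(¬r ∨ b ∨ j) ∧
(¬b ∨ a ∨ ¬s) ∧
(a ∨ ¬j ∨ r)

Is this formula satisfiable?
No

No, the formula is not satisfiable.

No assignment of truth values to the variables can make all 26 clauses true simultaneously.

The formula is UNSAT (unsatisfiable).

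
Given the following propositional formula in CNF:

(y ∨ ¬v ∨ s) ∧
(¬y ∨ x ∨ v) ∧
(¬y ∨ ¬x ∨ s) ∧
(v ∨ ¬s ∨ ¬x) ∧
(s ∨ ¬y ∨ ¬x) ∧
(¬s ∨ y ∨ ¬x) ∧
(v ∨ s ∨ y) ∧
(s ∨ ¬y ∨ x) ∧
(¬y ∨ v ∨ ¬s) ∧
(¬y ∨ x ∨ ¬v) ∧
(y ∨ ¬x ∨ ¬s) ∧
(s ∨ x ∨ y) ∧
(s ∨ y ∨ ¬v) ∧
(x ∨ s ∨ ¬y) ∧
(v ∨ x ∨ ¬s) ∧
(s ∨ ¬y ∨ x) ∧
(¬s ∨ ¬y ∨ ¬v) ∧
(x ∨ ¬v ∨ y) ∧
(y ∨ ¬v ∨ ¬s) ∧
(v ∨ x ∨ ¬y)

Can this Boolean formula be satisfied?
No

No, the formula is not satisfiable.

No assignment of truth values to the variables can make all 20 clauses true simultaneously.

The formula is UNSAT (unsatisfiable).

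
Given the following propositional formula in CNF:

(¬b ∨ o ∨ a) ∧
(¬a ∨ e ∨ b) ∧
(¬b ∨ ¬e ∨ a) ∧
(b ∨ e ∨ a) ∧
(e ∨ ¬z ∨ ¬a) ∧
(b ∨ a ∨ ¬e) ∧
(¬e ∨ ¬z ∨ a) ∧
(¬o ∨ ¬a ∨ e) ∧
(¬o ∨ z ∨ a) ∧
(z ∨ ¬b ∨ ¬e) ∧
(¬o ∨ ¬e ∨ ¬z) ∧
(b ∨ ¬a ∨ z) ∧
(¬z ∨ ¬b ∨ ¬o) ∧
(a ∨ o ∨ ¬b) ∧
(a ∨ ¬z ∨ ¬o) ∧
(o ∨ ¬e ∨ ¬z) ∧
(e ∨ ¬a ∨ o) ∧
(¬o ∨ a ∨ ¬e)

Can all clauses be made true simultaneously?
No

No, the formula is not satisfiable.

No assignment of truth values to the variables can make all 18 clauses true simultaneously.

The formula is UNSAT (unsatisfiable).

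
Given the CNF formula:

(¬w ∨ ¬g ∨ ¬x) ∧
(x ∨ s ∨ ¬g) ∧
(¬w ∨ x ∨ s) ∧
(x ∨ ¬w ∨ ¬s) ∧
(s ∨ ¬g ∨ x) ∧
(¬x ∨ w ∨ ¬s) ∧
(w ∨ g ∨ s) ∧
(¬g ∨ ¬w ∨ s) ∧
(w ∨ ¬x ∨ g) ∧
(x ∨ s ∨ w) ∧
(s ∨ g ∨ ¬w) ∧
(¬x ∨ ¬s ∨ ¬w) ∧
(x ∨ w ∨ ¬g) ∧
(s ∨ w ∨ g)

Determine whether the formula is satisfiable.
Yes

Yes, the formula is satisfiable.

One satisfying assignment is: s=False, g=True, w=False, x=True

Verification: With this assignment, all 14 clauses evaluate to true.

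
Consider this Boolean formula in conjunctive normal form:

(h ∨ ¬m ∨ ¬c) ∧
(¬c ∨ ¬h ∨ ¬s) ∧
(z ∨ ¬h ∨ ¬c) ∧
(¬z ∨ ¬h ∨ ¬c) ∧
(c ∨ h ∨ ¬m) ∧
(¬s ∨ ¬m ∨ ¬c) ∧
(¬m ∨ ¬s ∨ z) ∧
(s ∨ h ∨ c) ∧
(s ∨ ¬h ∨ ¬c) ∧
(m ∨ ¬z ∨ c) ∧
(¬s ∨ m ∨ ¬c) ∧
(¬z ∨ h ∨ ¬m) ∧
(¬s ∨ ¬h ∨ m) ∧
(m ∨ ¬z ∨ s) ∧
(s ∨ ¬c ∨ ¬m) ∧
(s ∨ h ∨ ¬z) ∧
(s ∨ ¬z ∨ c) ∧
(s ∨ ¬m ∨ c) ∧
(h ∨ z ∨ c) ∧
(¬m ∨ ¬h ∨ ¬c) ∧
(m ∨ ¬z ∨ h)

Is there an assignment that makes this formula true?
Yes

Yes, the formula is satisfiable.

One satisfying assignment is: z=False, s=False, m=False, c=False, h=True

Verification: With this assignment, all 21 clauses evaluate to true.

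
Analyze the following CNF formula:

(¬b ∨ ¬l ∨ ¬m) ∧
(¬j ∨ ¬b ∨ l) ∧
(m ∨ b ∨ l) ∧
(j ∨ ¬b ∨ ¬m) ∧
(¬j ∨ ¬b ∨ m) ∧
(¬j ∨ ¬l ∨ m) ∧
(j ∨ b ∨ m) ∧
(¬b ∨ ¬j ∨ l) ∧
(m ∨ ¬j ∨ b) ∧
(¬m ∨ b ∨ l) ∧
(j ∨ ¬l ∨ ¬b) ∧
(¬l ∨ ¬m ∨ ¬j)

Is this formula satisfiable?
Yes

Yes, the formula is satisfiable.

One satisfying assignment is: m=False, b=True, j=False, l=False

Verification: With this assignment, all 12 clauses evaluate to true.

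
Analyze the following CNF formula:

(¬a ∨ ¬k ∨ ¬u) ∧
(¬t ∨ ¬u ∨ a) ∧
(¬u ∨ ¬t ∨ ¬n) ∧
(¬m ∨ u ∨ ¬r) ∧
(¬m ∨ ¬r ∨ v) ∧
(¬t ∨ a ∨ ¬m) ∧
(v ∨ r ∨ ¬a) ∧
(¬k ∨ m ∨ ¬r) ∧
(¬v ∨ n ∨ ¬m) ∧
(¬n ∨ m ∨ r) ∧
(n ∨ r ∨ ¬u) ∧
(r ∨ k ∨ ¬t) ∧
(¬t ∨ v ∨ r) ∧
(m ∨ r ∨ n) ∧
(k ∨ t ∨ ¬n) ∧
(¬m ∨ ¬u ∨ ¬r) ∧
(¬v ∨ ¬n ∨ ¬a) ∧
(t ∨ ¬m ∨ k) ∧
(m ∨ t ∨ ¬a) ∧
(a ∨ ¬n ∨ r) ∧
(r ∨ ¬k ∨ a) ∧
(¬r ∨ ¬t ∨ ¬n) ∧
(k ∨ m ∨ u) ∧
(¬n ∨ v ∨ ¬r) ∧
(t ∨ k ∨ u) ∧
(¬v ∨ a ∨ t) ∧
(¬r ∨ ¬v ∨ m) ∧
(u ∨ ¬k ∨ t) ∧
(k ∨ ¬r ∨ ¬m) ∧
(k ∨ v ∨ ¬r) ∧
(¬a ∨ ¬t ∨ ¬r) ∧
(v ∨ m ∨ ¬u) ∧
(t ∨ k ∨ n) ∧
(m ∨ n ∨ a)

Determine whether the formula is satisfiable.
No

No, the formula is not satisfiable.

No assignment of truth values to the variables can make all 34 clauses true simultaneously.

The formula is UNSAT (unsatisfiable).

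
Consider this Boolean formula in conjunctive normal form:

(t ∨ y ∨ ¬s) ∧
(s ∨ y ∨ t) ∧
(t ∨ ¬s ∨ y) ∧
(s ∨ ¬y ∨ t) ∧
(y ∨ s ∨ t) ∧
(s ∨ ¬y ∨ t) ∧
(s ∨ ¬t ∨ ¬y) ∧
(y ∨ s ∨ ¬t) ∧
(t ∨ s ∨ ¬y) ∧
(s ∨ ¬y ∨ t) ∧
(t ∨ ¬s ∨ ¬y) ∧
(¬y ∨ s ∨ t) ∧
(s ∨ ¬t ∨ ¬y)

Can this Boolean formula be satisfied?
Yes

Yes, the formula is satisfiable.

One satisfying assignment is: y=False, t=True, s=True

Verification: With this assignment, all 13 clauses evaluate to true.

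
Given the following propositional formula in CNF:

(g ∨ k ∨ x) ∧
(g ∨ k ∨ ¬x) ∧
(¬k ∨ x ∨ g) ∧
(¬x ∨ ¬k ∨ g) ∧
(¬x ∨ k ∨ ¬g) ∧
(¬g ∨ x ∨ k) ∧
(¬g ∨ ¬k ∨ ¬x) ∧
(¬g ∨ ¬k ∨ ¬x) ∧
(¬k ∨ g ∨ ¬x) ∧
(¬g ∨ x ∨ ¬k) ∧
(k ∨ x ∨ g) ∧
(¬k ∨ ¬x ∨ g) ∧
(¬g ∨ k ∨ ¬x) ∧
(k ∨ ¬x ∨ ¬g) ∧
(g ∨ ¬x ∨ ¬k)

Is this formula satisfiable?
No

No, the formula is not satisfiable.

No assignment of truth values to the variables can make all 15 clauses true simultaneously.

The formula is UNSAT (unsatisfiable).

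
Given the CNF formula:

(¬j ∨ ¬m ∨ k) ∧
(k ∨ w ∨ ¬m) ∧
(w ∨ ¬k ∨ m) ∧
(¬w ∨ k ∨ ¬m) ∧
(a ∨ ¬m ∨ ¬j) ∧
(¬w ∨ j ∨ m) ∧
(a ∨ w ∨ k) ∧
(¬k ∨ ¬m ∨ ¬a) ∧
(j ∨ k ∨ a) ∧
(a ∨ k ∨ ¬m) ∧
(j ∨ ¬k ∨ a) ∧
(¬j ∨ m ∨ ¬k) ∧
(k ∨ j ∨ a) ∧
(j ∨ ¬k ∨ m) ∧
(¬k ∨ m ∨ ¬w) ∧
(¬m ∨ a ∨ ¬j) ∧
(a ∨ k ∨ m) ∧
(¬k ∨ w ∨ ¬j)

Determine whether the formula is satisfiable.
Yes

Yes, the formula is satisfiable.

One satisfying assignment is: j=False, w=False, m=False, a=True, k=False

Verification: With this assignment, all 18 clauses evaluate to true.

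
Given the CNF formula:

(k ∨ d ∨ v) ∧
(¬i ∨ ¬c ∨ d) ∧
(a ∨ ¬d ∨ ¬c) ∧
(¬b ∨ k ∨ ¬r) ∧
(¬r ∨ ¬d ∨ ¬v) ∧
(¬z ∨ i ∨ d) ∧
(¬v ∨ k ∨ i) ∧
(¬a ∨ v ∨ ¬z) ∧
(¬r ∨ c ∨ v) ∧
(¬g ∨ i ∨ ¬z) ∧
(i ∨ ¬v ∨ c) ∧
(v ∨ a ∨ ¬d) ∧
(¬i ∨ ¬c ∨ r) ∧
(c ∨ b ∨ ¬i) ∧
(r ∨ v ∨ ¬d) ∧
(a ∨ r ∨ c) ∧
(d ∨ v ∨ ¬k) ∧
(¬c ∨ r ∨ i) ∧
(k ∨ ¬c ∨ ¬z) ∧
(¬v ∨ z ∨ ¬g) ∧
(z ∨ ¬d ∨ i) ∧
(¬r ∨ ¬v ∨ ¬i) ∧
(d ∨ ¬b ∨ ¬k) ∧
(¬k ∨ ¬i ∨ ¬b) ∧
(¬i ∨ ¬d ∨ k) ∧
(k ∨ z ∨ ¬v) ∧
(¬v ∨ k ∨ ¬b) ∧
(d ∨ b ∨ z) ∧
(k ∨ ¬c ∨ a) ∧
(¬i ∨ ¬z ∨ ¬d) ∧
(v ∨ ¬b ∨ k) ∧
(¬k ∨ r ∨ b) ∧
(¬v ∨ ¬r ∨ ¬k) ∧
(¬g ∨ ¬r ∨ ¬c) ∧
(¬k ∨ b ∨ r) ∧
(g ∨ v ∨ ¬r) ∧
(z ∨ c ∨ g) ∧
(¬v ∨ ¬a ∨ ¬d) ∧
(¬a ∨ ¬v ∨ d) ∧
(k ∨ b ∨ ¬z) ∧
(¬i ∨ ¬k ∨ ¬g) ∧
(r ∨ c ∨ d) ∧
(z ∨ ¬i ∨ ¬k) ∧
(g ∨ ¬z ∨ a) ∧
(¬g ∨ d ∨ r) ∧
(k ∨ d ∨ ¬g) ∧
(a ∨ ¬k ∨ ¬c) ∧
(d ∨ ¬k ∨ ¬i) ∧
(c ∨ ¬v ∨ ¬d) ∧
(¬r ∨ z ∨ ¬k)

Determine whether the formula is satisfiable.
No

No, the formula is not satisfiable.

No assignment of truth values to the variables can make all 50 clauses true simultaneously.

The formula is UNSAT (unsatisfiable).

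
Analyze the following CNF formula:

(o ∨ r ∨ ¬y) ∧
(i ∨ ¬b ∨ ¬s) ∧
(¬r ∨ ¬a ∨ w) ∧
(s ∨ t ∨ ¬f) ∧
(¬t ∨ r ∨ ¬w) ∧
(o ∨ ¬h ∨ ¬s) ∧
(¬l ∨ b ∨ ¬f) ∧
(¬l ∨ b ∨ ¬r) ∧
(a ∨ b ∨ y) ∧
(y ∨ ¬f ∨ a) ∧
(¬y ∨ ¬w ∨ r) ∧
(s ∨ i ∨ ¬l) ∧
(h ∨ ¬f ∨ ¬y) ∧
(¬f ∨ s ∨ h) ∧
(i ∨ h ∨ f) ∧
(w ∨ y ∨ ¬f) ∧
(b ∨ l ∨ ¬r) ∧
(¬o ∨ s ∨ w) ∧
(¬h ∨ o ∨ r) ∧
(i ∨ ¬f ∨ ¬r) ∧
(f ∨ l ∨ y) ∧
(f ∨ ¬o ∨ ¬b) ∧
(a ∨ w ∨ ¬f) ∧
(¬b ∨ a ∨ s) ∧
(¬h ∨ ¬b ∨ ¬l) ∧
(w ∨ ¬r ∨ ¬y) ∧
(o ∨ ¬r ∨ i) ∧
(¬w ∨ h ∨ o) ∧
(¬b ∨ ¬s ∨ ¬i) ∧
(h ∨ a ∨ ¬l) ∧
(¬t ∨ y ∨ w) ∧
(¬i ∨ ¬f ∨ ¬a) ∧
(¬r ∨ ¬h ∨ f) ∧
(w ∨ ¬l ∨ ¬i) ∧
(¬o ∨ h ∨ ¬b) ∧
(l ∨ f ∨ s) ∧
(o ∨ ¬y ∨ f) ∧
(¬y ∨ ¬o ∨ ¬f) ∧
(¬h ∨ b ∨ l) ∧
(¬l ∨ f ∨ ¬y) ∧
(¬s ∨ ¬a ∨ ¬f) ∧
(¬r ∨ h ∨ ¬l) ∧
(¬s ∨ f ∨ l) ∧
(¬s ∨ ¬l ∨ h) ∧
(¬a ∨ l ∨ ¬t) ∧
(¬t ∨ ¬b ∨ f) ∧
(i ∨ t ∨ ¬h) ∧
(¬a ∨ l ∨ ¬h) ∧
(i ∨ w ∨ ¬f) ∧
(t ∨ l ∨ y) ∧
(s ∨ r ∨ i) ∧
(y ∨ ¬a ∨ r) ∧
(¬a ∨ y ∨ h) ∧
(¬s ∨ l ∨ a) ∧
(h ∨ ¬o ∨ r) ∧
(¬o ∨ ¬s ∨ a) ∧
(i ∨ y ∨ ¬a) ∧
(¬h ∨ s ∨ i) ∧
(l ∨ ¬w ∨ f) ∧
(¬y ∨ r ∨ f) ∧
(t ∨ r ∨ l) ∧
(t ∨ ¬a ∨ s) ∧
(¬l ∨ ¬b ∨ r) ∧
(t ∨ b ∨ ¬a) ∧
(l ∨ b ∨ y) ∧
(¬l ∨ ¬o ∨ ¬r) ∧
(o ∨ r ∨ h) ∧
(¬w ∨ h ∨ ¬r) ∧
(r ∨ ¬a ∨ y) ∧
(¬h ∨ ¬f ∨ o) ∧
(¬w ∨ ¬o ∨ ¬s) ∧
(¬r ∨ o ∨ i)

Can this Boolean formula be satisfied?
No

No, the formula is not satisfiable.

No assignment of truth values to the variables can make all 72 clauses true simultaneously.

The formula is UNSAT (unsatisfiable).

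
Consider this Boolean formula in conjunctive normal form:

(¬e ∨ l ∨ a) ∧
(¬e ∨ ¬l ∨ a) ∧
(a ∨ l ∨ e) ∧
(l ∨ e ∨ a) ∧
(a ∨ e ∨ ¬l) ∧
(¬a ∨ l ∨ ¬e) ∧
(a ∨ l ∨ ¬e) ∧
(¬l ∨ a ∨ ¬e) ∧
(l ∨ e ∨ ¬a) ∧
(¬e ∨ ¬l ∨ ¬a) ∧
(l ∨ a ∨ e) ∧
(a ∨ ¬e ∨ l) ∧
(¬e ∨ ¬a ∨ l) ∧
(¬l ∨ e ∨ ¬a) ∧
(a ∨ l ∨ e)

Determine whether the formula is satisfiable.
No

No, the formula is not satisfiable.

No assignment of truth values to the variables can make all 15 clauses true simultaneously.

The formula is UNSAT (unsatisfiable).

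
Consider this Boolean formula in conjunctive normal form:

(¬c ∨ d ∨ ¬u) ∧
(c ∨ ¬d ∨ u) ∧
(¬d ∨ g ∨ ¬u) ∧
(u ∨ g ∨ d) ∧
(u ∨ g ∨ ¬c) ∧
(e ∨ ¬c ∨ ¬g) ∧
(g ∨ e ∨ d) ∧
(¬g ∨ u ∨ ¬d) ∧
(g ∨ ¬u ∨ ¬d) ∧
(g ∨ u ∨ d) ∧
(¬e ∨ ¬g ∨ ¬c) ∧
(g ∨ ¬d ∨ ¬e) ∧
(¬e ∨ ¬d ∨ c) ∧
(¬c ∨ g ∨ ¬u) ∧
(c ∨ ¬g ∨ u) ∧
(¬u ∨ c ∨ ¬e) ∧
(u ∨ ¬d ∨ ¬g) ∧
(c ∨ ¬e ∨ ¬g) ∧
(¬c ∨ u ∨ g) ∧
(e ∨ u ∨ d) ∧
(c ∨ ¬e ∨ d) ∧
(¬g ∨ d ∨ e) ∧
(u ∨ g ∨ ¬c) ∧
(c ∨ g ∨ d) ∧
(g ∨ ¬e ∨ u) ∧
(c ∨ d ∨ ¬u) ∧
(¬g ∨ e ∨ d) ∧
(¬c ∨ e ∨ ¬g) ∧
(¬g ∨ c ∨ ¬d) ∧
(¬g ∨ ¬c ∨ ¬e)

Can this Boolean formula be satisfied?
No

No, the formula is not satisfiable.

No assignment of truth values to the variables can make all 30 clauses true simultaneously.

The formula is UNSAT (unsatisfiable).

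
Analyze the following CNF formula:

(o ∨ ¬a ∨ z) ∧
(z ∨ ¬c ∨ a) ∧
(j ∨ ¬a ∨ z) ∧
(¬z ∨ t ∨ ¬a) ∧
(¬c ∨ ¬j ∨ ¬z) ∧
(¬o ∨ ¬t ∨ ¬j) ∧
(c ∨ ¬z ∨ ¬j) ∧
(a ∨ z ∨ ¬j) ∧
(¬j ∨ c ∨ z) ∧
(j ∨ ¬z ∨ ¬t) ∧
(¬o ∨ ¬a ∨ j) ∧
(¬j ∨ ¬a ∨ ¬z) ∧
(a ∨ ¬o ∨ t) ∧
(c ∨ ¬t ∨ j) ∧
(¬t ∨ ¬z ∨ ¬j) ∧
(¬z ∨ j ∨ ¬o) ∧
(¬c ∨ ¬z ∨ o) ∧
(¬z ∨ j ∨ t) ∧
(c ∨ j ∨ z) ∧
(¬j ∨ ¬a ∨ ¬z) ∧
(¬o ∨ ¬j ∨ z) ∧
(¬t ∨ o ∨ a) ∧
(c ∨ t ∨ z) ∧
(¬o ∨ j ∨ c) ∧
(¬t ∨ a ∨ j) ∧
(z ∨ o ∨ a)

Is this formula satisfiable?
No

No, the formula is not satisfiable.

No assignment of truth values to the variables can make all 26 clauses true simultaneously.

The formula is UNSAT (unsatisfiable).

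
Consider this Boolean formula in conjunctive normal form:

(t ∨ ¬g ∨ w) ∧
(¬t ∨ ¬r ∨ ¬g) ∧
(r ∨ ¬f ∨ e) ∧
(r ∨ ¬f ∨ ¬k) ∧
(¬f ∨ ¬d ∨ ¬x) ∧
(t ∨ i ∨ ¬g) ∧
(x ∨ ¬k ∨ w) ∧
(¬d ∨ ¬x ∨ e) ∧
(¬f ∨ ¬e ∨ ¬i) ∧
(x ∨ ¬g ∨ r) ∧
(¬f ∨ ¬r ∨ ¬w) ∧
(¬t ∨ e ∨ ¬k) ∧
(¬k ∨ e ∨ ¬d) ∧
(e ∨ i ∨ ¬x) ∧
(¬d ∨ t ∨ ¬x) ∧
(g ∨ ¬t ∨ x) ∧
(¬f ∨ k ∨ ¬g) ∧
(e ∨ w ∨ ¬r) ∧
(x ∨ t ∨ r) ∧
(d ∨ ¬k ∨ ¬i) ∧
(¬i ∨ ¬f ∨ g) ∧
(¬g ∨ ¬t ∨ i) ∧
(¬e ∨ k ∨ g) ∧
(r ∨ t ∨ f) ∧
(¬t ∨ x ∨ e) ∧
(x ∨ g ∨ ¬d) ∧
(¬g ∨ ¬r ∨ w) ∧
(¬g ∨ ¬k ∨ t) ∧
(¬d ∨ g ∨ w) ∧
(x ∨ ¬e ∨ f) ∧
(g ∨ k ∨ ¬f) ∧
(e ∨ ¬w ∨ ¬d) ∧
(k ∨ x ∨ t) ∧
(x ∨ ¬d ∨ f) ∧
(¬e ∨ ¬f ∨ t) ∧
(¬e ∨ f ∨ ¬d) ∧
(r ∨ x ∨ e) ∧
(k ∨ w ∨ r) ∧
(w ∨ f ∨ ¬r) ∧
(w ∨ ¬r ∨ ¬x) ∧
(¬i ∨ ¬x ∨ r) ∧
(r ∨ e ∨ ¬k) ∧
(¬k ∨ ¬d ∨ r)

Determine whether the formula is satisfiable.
Yes

Yes, the formula is satisfiable.

One satisfying assignment is: r=True, x=False, f=False, k=True, g=False, t=False, d=False, i=False, w=True, e=False

Verification: With this assignment, all 43 clauses evaluate to true.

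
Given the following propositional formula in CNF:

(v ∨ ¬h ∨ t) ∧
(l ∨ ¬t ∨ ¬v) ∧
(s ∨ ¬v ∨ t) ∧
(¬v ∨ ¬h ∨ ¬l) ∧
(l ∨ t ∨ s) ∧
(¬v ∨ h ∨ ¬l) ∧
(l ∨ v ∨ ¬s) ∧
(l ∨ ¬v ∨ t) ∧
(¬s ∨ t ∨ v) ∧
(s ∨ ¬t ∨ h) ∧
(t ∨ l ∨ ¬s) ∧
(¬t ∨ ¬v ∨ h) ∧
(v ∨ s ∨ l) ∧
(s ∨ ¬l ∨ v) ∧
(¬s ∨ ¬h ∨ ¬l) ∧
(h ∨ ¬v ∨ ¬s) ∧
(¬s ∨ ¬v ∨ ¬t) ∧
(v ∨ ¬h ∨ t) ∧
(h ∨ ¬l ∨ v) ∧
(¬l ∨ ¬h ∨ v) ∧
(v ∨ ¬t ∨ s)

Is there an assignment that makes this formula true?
No

No, the formula is not satisfiable.

No assignment of truth values to the variables can make all 21 clauses true simultaneously.

The formula is UNSAT (unsatisfiable).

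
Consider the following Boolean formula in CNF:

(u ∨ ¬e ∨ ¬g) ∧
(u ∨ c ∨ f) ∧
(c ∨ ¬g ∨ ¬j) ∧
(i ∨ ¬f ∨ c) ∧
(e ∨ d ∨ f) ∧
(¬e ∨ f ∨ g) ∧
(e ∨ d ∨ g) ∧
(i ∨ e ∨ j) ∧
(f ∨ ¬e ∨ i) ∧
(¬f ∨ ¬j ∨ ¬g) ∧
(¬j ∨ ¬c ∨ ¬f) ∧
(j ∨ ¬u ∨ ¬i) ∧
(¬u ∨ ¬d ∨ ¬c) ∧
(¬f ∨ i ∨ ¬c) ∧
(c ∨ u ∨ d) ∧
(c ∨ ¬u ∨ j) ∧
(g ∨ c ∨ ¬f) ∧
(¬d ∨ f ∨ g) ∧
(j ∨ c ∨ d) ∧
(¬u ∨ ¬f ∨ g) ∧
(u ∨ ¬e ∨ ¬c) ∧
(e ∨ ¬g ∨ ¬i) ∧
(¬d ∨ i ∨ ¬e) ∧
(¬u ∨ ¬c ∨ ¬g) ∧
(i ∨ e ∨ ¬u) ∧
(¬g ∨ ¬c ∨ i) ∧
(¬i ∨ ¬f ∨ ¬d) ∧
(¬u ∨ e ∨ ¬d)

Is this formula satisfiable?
No

No, the formula is not satisfiable.

No assignment of truth values to the variables can make all 28 clauses true simultaneously.

The formula is UNSAT (unsatisfiable).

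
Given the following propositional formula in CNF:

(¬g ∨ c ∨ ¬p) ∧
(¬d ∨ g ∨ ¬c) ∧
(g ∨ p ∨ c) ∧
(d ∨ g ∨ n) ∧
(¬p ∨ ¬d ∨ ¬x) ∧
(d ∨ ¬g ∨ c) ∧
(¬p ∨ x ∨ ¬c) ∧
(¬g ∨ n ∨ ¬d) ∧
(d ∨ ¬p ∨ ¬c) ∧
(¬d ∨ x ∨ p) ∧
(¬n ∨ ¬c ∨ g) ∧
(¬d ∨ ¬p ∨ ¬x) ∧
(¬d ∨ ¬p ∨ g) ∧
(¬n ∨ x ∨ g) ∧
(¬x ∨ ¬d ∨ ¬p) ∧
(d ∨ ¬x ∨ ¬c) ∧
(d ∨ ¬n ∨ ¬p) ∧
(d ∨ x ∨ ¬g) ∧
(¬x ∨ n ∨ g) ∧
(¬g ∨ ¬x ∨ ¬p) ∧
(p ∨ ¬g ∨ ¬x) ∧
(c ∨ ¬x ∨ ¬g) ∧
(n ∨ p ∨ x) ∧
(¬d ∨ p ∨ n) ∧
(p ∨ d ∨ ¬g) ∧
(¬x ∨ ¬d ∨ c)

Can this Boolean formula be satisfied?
No

No, the formula is not satisfiable.

No assignment of truth values to the variables can make all 26 clauses true simultaneously.

The formula is UNSAT (unsatisfiable).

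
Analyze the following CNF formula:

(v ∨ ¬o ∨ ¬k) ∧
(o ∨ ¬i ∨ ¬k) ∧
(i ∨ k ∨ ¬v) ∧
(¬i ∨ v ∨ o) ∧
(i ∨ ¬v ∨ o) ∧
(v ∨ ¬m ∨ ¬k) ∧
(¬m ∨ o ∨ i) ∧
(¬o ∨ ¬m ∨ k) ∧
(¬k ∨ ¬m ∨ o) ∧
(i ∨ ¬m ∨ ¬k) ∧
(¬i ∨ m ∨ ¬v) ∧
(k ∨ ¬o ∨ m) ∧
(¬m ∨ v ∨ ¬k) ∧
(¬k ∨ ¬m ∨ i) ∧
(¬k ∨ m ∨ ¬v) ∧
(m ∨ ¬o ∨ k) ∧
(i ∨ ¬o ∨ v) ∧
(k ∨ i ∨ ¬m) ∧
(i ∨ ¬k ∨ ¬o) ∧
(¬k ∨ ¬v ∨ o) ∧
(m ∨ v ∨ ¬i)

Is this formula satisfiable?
Yes

Yes, the formula is satisfiable.

One satisfying assignment is: o=False, k=False, i=False, v=False, m=False

Verification: With this assignment, all 21 clauses evaluate to true.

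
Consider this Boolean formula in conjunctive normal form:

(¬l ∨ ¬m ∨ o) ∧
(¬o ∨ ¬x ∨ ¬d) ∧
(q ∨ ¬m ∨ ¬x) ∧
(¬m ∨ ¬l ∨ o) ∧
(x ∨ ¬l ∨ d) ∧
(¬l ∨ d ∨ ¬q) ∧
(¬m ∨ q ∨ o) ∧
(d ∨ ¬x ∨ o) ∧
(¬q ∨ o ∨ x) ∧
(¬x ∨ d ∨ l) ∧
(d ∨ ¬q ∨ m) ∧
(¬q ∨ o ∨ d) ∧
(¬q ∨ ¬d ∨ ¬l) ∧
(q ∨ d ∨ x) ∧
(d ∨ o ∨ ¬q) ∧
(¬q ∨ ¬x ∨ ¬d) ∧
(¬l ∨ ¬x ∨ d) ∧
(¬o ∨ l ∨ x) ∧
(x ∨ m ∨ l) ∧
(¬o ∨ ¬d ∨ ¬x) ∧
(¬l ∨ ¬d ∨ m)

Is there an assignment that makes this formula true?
Yes

Yes, the formula is satisfiable.

One satisfying assignment is: m=True, d=True, x=False, q=False, o=True, l=True

Verification: With this assignment, all 21 clauses evaluate to true.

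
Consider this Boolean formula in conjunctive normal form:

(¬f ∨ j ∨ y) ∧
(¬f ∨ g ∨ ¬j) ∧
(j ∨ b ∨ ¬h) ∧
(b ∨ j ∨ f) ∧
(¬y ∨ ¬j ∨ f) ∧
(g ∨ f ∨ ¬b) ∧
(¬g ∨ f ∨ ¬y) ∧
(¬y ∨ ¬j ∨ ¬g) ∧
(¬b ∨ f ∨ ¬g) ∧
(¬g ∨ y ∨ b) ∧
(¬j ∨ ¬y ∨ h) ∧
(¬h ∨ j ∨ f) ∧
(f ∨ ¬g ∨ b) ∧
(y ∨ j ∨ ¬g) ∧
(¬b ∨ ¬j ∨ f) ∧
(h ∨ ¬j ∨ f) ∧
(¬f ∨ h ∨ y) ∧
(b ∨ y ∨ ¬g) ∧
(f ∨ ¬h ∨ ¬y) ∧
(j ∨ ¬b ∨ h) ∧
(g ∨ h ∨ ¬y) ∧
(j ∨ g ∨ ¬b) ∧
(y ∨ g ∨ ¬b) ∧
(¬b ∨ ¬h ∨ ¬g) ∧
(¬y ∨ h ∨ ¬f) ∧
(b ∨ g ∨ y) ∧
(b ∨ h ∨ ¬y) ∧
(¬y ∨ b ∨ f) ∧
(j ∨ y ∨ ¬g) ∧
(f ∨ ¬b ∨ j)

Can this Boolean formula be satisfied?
No

No, the formula is not satisfiable.

No assignment of truth values to the variables can make all 30 clauses true simultaneously.

The formula is UNSAT (unsatisfiable).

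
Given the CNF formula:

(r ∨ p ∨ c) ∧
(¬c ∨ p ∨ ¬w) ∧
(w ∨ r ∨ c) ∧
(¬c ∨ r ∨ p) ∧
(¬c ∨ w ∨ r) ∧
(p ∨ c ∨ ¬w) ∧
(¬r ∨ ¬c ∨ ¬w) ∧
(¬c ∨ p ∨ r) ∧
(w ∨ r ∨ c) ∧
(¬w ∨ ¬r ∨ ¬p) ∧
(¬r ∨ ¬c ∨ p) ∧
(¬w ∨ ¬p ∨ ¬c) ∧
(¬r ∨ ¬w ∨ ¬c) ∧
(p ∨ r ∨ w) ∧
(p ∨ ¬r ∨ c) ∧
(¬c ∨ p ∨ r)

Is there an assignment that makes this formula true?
Yes

Yes, the formula is satisfiable.

One satisfying assignment is: c=False, p=True, w=False, r=True

Verification: With this assignment, all 16 clauses evaluate to true.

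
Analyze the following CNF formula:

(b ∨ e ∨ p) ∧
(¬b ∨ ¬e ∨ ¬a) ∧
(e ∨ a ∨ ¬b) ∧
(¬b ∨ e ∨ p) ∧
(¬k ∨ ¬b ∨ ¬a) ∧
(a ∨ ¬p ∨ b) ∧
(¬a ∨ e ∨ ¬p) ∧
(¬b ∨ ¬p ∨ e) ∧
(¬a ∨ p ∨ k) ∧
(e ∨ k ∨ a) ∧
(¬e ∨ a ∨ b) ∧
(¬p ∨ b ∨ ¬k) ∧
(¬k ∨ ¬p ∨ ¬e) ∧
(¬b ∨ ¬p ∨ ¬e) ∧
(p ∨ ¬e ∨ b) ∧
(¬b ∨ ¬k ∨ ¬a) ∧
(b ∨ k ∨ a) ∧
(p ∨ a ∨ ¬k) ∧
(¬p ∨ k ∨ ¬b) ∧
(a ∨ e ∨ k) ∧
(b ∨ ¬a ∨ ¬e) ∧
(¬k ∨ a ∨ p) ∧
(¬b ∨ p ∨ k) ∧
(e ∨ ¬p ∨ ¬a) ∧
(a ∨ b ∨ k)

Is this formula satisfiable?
No

No, the formula is not satisfiable.

No assignment of truth values to the variables can make all 25 clauses true simultaneously.

The formula is UNSAT (unsatisfiable).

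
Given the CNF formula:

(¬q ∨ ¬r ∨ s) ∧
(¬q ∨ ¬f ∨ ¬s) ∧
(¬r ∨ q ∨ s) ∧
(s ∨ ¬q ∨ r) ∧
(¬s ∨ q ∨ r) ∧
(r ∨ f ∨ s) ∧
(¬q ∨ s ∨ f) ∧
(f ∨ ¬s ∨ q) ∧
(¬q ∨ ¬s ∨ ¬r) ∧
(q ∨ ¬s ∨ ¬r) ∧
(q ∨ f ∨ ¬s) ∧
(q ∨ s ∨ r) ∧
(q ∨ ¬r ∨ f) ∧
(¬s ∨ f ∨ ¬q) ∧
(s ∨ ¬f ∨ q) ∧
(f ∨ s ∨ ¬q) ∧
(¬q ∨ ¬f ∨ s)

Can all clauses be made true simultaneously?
No

No, the formula is not satisfiable.

No assignment of truth values to the variables can make all 17 clauses true simultaneously.

The formula is UNSAT (unsatisfiable).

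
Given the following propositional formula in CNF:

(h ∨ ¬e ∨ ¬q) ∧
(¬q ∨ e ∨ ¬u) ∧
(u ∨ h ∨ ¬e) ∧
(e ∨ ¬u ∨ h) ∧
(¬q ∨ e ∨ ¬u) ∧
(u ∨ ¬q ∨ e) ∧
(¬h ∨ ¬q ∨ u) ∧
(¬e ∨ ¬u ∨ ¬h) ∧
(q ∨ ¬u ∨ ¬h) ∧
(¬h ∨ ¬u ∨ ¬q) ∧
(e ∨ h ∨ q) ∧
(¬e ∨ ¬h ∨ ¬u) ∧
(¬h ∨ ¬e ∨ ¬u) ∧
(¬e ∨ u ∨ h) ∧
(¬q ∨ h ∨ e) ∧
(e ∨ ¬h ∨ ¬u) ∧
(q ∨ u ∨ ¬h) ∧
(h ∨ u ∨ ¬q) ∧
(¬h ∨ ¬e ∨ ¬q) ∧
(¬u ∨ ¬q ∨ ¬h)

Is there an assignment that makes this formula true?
Yes

Yes, the formula is satisfiable.

One satisfying assignment is: e=True, h=False, u=True, q=False

Verification: With this assignment, all 20 clauses evaluate to true.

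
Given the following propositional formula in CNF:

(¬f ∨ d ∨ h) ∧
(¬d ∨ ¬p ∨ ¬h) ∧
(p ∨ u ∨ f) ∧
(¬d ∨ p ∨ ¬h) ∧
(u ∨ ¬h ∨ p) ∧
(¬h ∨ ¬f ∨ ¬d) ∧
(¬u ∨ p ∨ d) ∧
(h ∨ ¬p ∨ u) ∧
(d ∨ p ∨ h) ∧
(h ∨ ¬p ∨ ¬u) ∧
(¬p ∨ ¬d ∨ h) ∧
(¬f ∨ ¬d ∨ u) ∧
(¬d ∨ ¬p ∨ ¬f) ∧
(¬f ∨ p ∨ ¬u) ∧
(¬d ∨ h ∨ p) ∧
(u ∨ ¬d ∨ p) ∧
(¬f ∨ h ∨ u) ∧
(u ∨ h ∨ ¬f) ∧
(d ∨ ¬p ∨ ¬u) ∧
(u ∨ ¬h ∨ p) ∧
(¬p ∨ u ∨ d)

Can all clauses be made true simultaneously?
No

No, the formula is not satisfiable.

No assignment of truth values to the variables can make all 21 clauses true simultaneously.

The formula is UNSAT (unsatisfiable).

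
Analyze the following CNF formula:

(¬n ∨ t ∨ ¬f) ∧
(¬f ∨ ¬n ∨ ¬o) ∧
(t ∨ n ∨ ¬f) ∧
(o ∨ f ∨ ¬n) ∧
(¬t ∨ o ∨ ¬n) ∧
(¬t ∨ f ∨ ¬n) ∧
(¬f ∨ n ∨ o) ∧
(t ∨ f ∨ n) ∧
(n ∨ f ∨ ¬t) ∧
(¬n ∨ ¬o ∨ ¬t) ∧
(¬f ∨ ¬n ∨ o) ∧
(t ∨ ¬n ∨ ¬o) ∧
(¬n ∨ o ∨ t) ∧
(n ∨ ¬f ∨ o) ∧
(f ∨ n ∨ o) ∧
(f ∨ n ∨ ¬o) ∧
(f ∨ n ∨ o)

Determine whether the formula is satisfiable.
Yes

Yes, the formula is satisfiable.

One satisfying assignment is: f=True, n=False, t=True, o=True

Verification: With this assignment, all 17 clauses evaluate to true.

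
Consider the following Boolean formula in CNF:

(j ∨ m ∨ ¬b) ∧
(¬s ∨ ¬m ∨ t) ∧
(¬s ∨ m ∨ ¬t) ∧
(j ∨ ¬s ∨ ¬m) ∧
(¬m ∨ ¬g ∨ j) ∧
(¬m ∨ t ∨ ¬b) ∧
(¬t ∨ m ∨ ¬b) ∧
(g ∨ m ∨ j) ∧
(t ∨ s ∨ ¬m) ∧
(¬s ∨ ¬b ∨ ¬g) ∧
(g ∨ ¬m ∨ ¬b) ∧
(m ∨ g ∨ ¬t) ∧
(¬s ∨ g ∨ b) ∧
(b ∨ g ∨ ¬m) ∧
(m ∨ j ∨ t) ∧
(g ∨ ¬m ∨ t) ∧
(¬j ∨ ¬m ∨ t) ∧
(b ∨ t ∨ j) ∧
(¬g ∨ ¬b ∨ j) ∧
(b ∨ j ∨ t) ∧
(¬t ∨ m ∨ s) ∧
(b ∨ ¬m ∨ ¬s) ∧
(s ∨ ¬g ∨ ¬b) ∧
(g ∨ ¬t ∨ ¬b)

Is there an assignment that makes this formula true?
Yes

Yes, the formula is satisfiable.

One satisfying assignment is: b=False, j=True, t=False, s=False, g=False, m=False

Verification: With this assignment, all 24 clauses evaluate to true.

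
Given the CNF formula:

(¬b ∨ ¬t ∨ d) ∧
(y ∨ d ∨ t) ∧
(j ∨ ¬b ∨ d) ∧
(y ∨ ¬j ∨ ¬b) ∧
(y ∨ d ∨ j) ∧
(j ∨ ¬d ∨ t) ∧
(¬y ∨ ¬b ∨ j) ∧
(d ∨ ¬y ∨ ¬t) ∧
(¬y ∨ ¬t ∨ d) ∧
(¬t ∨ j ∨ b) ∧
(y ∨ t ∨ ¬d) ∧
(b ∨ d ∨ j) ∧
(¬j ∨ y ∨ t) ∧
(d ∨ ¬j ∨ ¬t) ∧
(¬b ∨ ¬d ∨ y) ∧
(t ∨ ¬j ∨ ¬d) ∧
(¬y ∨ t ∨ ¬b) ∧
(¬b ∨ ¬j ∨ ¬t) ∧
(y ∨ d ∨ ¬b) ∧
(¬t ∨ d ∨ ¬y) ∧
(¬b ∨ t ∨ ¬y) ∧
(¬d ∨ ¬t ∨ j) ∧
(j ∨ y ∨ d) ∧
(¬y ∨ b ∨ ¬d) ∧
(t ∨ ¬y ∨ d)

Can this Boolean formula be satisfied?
Yes

Yes, the formula is satisfiable.

One satisfying assignment is: d=True, b=False, y=False, j=True, t=True

Verification: With this assignment, all 25 clauses evaluate to true.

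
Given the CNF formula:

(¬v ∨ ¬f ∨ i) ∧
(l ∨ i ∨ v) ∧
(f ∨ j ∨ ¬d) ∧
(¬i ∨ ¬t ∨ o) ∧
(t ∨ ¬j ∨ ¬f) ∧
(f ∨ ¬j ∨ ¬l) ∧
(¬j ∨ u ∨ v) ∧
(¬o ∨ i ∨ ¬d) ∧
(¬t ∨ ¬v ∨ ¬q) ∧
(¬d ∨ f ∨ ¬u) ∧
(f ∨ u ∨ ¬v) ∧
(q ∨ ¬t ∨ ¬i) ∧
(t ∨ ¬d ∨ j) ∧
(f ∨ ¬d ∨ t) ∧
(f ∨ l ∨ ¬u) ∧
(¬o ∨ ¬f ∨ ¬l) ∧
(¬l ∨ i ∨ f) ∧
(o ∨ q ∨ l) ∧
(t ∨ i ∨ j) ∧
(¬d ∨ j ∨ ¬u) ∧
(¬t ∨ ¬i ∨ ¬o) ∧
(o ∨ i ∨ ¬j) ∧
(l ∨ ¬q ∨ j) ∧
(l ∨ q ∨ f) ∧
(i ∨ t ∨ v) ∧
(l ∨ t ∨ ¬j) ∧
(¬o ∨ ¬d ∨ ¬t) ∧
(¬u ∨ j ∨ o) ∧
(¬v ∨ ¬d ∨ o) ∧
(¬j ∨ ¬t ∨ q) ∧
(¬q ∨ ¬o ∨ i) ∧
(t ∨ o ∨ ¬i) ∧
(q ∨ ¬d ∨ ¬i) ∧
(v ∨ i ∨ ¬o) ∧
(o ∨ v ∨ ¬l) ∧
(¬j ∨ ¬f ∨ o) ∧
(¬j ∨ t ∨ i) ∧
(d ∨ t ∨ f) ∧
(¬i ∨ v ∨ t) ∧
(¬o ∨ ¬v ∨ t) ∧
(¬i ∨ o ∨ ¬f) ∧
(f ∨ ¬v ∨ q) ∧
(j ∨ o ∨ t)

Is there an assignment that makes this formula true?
No

No, the formula is not satisfiable.

No assignment of truth values to the variables can make all 43 clauses true simultaneously.

The formula is UNSAT (unsatisfiable).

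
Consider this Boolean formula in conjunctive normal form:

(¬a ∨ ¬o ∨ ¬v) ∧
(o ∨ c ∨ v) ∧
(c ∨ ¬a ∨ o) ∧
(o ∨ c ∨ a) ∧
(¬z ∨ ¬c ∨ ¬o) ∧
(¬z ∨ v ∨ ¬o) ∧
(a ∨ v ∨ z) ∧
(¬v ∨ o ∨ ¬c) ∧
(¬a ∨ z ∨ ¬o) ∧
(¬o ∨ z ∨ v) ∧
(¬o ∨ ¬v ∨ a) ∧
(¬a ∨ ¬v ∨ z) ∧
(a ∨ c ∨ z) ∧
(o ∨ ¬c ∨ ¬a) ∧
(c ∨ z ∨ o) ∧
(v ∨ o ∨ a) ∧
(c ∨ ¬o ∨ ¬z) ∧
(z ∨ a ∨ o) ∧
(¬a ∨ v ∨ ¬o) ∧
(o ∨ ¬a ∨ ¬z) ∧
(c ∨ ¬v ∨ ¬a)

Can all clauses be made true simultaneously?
No

No, the formula is not satisfiable.

No assignment of truth values to the variables can make all 21 clauses true simultaneously.

The formula is UNSAT (unsatisfiable).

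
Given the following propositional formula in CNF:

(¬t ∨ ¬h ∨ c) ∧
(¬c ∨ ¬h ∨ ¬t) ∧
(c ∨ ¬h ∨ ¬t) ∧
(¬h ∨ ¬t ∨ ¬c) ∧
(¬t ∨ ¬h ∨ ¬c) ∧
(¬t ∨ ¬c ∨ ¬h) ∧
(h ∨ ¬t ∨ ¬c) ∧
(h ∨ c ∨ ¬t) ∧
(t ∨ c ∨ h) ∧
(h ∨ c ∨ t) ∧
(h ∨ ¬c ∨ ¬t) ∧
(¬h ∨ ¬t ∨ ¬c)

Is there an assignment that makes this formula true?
Yes

Yes, the formula is satisfiable.

One satisfying assignment is: t=False, h=False, c=True

Verification: With this assignment, all 12 clauses evaluate to true.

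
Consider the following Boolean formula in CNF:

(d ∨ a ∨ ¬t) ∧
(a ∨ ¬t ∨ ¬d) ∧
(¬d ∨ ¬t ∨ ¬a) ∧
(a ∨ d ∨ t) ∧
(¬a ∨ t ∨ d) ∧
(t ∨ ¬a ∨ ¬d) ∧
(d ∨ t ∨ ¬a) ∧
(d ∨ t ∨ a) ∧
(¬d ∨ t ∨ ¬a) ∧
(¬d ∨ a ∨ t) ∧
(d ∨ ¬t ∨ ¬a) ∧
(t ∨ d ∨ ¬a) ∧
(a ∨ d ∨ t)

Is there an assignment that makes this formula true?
No

No, the formula is not satisfiable.

No assignment of truth values to the variables can make all 13 clauses true simultaneously.

The formula is UNSAT (unsatisfiable).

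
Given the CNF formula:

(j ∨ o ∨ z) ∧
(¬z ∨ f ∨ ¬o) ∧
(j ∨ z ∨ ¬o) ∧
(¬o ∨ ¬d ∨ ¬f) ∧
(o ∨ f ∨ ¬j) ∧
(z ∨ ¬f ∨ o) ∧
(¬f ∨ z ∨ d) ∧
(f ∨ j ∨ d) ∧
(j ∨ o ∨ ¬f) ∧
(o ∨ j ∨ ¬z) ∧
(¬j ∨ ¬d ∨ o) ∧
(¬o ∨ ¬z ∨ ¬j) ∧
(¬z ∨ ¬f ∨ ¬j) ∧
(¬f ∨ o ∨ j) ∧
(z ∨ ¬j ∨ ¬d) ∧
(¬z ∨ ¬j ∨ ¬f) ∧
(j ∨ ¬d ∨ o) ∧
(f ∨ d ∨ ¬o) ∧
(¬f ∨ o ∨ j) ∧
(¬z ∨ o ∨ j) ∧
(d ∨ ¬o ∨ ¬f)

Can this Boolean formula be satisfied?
No

No, the formula is not satisfiable.

No assignment of truth values to the variables can make all 21 clauses true simultaneously.

The formula is UNSAT (unsatisfiable).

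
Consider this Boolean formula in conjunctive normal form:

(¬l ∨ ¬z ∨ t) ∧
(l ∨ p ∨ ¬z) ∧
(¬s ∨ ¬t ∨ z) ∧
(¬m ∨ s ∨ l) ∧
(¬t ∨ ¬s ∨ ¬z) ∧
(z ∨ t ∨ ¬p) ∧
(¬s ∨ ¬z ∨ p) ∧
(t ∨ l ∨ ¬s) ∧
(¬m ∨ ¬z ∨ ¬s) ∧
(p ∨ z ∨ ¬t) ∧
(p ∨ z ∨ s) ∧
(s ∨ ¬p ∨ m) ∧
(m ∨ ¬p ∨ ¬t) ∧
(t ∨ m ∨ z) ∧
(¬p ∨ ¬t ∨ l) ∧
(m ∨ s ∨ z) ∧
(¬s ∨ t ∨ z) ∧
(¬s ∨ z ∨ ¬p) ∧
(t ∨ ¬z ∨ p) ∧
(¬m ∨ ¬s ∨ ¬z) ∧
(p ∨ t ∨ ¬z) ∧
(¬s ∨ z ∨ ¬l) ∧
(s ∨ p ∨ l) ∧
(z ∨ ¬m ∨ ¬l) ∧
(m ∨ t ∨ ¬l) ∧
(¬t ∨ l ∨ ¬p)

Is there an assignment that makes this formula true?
Yes

Yes, the formula is satisfiable.

One satisfying assignment is: s=False, m=False, z=True, p=False, t=True, l=True

Verification: With this assignment, all 26 clauses evaluate to true.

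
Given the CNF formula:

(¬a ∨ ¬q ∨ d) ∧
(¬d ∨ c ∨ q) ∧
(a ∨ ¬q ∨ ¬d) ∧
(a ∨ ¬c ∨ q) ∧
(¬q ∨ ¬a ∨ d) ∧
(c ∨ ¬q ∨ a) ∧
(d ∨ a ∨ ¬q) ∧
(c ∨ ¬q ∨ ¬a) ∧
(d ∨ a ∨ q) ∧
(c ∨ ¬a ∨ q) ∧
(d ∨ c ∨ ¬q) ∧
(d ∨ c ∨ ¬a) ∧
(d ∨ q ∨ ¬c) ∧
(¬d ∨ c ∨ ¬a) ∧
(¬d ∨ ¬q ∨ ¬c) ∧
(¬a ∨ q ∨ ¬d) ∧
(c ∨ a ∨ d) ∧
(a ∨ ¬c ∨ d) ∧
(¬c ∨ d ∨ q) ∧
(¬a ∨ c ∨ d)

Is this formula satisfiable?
No

No, the formula is not satisfiable.

No assignment of truth values to the variables can make all 20 clauses true simultaneously.

The formula is UNSAT (unsatisfiable).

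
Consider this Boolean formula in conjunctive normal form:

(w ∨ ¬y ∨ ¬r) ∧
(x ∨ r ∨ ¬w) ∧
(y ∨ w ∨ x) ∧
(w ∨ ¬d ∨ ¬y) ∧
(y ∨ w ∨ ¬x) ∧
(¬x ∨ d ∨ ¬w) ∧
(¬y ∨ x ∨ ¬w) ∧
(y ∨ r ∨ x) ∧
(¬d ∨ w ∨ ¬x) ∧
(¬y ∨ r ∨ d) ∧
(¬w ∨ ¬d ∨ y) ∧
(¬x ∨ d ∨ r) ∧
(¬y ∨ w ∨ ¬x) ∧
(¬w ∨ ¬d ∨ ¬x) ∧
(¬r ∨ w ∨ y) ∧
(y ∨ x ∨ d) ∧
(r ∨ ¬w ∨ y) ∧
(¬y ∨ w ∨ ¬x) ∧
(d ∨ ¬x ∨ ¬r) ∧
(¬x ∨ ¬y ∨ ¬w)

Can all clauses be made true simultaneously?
No

No, the formula is not satisfiable.

No assignment of truth values to the variables can make all 20 clauses true simultaneously.

The formula is UNSAT (unsatisfiable).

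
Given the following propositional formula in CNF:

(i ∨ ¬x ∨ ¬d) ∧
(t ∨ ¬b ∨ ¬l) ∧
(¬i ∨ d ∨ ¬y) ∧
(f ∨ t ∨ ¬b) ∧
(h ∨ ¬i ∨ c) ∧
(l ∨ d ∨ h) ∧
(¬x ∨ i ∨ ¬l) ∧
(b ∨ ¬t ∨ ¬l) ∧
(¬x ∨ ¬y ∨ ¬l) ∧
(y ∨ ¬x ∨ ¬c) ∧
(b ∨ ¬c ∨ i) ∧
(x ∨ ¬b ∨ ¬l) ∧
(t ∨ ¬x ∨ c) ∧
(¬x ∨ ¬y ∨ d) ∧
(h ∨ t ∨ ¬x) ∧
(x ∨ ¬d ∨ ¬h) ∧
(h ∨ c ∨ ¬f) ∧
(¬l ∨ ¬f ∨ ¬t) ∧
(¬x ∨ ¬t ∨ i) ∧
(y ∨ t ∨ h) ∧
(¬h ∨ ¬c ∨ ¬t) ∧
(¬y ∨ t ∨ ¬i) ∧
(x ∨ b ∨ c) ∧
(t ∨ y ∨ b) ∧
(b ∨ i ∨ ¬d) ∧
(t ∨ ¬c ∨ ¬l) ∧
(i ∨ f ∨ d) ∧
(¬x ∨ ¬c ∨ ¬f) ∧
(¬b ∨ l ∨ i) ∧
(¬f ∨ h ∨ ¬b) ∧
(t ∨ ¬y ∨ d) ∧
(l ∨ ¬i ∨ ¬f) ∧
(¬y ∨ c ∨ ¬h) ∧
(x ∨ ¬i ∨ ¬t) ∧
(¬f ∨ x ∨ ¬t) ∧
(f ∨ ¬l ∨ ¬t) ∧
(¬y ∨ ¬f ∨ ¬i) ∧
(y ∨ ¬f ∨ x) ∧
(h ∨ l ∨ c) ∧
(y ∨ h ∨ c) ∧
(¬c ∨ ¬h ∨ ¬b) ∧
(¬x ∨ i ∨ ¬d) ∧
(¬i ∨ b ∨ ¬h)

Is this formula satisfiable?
Yes

Yes, the formula is satisfiable.

One satisfying assignment is: x=True, b=True, h=True, c=False, d=False, i=True, t=True, l=False, f=False, y=False

Verification: With this assignment, all 43 clauses evaluate to true.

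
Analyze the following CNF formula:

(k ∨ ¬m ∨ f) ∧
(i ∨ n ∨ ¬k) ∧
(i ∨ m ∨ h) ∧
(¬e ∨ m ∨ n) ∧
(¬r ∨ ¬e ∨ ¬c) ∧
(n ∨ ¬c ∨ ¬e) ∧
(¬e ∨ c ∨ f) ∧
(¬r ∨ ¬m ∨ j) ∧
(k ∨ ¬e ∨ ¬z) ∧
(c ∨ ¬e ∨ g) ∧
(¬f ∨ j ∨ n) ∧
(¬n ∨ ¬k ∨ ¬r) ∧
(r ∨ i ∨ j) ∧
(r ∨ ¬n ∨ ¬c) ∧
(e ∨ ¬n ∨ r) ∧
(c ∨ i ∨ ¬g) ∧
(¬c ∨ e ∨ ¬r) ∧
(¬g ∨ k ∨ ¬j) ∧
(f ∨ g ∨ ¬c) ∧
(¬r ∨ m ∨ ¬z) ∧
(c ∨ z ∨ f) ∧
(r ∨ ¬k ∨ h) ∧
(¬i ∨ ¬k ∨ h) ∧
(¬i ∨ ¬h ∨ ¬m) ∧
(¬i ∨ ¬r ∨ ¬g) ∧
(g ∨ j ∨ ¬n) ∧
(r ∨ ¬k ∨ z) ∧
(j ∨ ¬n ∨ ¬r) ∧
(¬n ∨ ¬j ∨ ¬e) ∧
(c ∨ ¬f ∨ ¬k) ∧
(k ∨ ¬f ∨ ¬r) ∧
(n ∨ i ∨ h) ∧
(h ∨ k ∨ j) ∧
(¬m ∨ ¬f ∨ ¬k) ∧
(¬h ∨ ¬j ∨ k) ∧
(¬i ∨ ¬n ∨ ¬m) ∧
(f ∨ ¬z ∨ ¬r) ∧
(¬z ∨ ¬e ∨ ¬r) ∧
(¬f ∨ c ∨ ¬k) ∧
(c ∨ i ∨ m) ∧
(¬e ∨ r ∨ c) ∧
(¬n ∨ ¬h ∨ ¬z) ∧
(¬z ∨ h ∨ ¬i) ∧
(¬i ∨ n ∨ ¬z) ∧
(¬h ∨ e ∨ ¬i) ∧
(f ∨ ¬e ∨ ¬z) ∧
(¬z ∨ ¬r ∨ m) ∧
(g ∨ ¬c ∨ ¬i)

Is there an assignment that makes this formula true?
Yes

Yes, the formula is satisfiable.

One satisfying assignment is: i=True, j=True, r=False, z=False, c=False, n=False, f=True, m=False, k=False, g=False, e=False, h=False

Verification: With this assignment, all 48 clauses evaluate to true.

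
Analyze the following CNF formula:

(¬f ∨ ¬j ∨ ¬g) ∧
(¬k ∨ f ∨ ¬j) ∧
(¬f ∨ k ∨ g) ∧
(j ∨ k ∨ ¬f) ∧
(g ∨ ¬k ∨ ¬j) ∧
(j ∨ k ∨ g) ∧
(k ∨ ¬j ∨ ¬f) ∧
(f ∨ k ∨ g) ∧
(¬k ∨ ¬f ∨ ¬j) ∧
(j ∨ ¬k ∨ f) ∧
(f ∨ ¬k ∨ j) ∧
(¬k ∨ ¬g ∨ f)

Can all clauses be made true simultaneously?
Yes

Yes, the formula is satisfiable.

One satisfying assignment is: g=True, k=False, f=False, j=False

Verification: With this assignment, all 12 clauses evaluate to true.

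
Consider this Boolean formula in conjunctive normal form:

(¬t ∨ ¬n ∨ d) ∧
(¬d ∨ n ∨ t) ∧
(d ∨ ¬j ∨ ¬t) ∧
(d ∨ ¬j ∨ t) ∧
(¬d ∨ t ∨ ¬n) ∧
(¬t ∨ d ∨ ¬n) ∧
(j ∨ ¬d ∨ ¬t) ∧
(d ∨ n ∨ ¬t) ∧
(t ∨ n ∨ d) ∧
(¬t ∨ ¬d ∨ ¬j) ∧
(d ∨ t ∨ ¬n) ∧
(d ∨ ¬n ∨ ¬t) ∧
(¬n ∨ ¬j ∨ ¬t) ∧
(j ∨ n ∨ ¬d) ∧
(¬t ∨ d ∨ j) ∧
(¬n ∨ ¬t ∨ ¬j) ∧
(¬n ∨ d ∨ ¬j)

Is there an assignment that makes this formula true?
No

No, the formula is not satisfiable.

No assignment of truth values to the variables can make all 17 clauses true simultaneously.

The formula is UNSAT (unsatisfiable).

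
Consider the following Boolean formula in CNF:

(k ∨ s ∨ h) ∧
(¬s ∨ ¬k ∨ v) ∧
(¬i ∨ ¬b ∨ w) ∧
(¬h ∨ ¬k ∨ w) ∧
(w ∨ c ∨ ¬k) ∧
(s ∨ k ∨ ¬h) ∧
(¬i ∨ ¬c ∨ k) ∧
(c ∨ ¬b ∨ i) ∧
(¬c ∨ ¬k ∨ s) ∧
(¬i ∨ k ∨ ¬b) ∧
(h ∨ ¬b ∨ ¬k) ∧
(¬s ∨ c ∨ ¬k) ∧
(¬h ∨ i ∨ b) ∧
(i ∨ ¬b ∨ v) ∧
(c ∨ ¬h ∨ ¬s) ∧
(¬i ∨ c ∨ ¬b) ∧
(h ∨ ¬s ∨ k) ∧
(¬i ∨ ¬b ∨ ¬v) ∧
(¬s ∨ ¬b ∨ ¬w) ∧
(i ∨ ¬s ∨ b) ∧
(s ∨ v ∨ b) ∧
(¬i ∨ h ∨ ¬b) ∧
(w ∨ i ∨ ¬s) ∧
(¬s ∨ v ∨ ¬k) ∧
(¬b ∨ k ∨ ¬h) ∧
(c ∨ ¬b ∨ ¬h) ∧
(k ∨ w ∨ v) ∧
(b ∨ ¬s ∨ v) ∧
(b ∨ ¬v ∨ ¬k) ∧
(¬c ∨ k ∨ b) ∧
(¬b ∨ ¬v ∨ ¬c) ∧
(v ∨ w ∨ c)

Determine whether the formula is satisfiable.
No

No, the formula is not satisfiable.

No assignment of truth values to the variables can make all 32 clauses true simultaneously.

The formula is UNSAT (unsatisfiable).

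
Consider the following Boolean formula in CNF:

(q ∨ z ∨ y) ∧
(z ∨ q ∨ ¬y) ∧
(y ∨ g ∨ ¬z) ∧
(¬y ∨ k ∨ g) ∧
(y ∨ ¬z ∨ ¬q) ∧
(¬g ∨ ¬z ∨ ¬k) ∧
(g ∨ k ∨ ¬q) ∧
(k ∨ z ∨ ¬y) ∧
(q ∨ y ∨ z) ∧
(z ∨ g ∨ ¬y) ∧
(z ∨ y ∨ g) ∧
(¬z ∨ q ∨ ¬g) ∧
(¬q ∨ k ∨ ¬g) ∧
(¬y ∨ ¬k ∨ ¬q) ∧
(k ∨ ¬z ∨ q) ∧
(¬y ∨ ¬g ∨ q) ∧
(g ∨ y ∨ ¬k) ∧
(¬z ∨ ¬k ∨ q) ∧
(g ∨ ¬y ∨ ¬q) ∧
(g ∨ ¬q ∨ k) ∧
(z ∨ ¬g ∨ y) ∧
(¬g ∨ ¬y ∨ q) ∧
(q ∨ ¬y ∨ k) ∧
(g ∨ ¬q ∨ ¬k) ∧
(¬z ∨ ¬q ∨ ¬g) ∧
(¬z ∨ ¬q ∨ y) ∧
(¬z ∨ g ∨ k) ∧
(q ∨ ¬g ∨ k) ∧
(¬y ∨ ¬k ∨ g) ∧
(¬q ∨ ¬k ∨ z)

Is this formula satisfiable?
No

No, the formula is not satisfiable.

No assignment of truth values to the variables can make all 30 clauses true simultaneously.

The formula is UNSAT (unsatisfiable).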